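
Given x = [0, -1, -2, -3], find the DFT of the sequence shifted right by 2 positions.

Time shift by 2: X_shifted[k] = ω_4^(2k) · X[k]
Shifted x = [-2, -3, 0, -1]

DFT(x[n-2]) = [-6, -2+2i, 2, -2-2i]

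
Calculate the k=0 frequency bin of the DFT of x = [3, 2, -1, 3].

X[0] = Σ(n=0 to 3) x[n] · ω_4^0 = Σ x[n]
= (3) + (2) + (-1) + (3)

X[0] = 7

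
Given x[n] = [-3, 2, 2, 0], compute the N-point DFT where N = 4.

X[k] = Σ(n=0 to 3) x[n] · ω_4^(nk)
where ω_4 = e^(-2πi/4)

Computing each X[k]:
X[0] = 1
X[1] = -5-2i
X[2] = -3
X[3] = -5+2i

X = [1, -5-2i, -3, -5+2i]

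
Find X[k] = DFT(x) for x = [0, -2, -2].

X[k] = Σ(n=0 to 2) x[n] · ω_3^(nk)
where ω_3 = e^(-2πi/3)

Computing each X[k]:
X[0] = -4
X[1] = 2
X[2] = 2

X = [-4, 2, 2]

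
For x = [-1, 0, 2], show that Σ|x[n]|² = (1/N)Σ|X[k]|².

Time domain:
Σ|x[n]|² = |-1|² + |0|² + |2|² = 5.0000

Frequency domain:
(1/3)Σ|X[k]|² = (1/3)(|1|² + |-2.0000+1.7321i|² + |-2.0000-1.7321i|²) = (1/3)·15.0000 = 5.0000

Both sides agree, confirming Parseval's theorem.

Σ|x[n]|² = (1/N)Σ|X[k]|² = 5.0000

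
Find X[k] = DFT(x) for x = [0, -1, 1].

X[k] = Σ(n=0 to 2) x[n] · ω_3^(nk)
where ω_3 = e^(-2πi/3)

Computing each X[k]:
X[0] = 0
X[1] = 1.7321i
X[2] = -1.7321i

X = [0, 1.7321i, -1.7321i]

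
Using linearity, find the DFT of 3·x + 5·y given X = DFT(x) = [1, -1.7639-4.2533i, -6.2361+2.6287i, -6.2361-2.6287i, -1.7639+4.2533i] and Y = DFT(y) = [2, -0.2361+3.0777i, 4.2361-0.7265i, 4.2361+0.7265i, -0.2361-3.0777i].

By linearity: DFT(3x + 5y) = 3·DFT(x) + 5·DFT(y)
= 3·[1, -1.7639-4.2533i, -6.2361+2.6287i, -6.2361-2.6287i, -1.7639+4.2533i] + 5·[2, -0.2361+3.0777i, 4.2361-0.7265i, 4.2361+0.7265i, -0.2361-3.0777i]

Computing element-wise:
Z[0] = 3·(1) + 5·(2) = 13
Z[1] = 3·(-1.7639-4.2533i) + 5·(-0.2361+3.0777i) = -6.4722+2.6286i
Z[2] = 3·(-6.2361+2.6287i) + 5·(4.2361-0.7265i) = 2.4722+4.2536i
Z[3] = 3·(-6.2361-2.6287i) + 5·(4.2361+0.7265i) = 2.4722-4.2536i
Z[4] = 3·(-1.7639+4.2533i) + 5·(-0.2361-3.0777i) = -6.4722-2.6286i

DFT(3x + 5y) = 3·X + 5·Y = [13, -6.4722+2.6286i, 2.4722+4.2536i, 2.4722-4.2536i, -6.4722-2.6286i]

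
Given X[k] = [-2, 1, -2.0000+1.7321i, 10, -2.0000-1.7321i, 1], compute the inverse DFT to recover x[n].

x[n] = (1/6) Σ(k=0 to 5) X[k] · e^(2πikn/6)

Computing each x[n]:
x[0] = 1
x[1] = -2
x[2] = 2
x[3] = -3
x[4] = 1
x[5] = -1

x = [1, -2, 2, -3, 1, -1]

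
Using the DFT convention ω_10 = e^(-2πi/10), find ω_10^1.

ω_10^1 = e^(-2πi·1/10)
= cos(-2π·1/10) + i·sin(-2π·1/10)
= cos(-2π/10) + i·sin(-2π/10)

ω_10^1 = cos(-2π/10) + i·sin(-2π/10) = 0.8090-0.5878i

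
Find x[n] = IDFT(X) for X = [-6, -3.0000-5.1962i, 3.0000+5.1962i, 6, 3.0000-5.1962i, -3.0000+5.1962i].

x[n] = (1/6) Σ(k=0 to 5) X[k] · e^(2πikn/6)

Computing each x[n]:
x[0] = 0
x[1] = -3
x[2] = 3
x[3] = 0
x[4] = -3
x[5] = -3

x = [0, -3, 3, 0, -3, -3]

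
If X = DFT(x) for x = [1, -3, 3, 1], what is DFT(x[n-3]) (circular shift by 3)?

Time shift by 3: X_shifted[k] = ω_4^(3k) · X[k]
Shifted x = [-3, 3, 1, 1]

DFT(x[n-3]) = [2, -4-2i, -6, -4+2i]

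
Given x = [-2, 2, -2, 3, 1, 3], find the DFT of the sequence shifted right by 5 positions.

Time shift by 5: X_shifted[k] = ω_6^(5k) · X[k]
Shifted x = [2, -2, 3, 1, 3, -2]

DFT(x[n-5]) = [5, -4, 2, 11, 2, -4]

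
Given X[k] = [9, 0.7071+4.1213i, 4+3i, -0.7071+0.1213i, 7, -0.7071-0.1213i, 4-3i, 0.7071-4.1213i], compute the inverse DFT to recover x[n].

x[n] = (1/8) Σ(k=0 to 7) X[k] · e^(2πikn/8)

Computing each x[n]:
x[0] = 3
x[1] = -1
x[2] = 0
x[3] = 0
x[4] = 3
x[5] = 0
x[6] = 2
x[7] = 2

x = [3, -1, 0, 0, 3, 0, 2, 2]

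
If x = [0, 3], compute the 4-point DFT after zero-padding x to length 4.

Original 2-point DFT: [3, -3]
Zero-padded 4-point DFT provides frequency interpolation.

DFT_4([x, 0, ...]) = [3, -3i, -3, 3i]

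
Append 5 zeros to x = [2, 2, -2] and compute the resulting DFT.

Original 3-point DFT: [2, 2.0000-3.4641i, 2.0000+3.4641i]
Zero-padded 8-point DFT provides frequency interpolation.

DFT_8([x, 0, ...]) = [2, 3.4142+0.5858i, 4-2i, 0.5858-3.4142i, -2, 0.5858+3.4142i, 4+2i, 3.4142-0.5858i]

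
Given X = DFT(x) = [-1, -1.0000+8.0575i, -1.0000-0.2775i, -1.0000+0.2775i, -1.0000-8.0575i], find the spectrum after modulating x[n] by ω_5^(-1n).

Modulation property: DFT(ω_5^(-1n)·x[n]) = X[(k-1) mod 5], so circularly shift X by 1 positions.

X[k-1] = [-1.0000-8.0575i, -1, -1.0000+8.0575i, -1.0000-0.2775i, -1.0000+0.2775i]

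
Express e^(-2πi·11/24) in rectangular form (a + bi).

ω_24^11 = e^(-2πi·11/24)
= cos(-2π·11/24) + i·sin(-2π·11/24)
= cos(-22π/24) + i·sin(-22π/24)

ω_24^11 = cos(-22π/24) + i·sin(-22π/24) = -0.9659-0.2588i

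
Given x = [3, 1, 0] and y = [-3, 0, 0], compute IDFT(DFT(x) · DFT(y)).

(x ⊛ y)[n] = Σ(m=0 to 2) x[m] · y[(n-m) mod 3]

Computing each output sample:
(x ⊛ y)[0] = -9
(x ⊛ y)[1] = -3
(x ⊛ y)[2] = 0

x ⊛ y = [-9, -3, 0]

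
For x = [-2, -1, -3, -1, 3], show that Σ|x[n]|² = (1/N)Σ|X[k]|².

Time domain:
Σ|x[n]|² = |-2|² + |-1|² + |-3|² + |-1|² + |3|² = 24.0000

Frequency domain:
(1/5)Σ|X[k]|² = (1/5)(|-4|² + |1.8541+4.9798i|² + |-4.8541+0.4490i|² + |-4.8541-0.4490i|² + |1.8541-4.9798i|²) = (1/5)·120.0000 = 24.0000

Both sides agree, confirming Parseval's theorem.

Σ|x[n]|² = (1/N)Σ|X[k]|² = 24.0000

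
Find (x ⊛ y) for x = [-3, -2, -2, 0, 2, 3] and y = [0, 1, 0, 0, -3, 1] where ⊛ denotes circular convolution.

(x ⊛ y)[n] = Σ(m=0 to 5) x[m] · y[(n-m) mod 6]

Computing each output sample:
(x ⊛ y)[0] = 7
(x ⊛ y)[1] = -5
(x ⊛ y)[2] = -8
(x ⊛ y)[3] = -9
(x ⊛ y)[4] = 12
(x ⊛ y)[5] = 5

x ⊛ y = [7, -5, -8, -9, 12, 5]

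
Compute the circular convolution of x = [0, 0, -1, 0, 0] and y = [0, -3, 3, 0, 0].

(x ⊛ y)[n] = Σ(m=0 to 4) x[m] · y[(n-m) mod 5]

Computing each output sample:
(x ⊛ y)[0] = 0
(x ⊛ y)[1] = 0
(x ⊛ y)[2] = 0
(x ⊛ y)[3] = 3
(x ⊛ y)[4] = -3

x ⊛ y = [0, 0, 0, 3, -3]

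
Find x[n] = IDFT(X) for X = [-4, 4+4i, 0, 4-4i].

x[n] = (1/4) Σ(k=0 to 3) X[k] · e^(2πikn/4)

Computing each x[n]:
x[0] = 1
x[1] = -3
x[2] = -3
x[3] = 1

x = [1, -3, -3, 1]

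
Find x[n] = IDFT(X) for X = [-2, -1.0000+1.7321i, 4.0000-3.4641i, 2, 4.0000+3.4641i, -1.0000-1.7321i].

x[n] = (1/6) Σ(k=0 to 5) X[k] · e^(2πikn/6)

Computing each x[n]:
x[0] = 1
x[1] = -1
x[2] = -2
x[3] = 1
x[4] = 1
x[5] = -2

x = [1, -1, -2, 1, 1, -2]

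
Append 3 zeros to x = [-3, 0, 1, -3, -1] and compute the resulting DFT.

Original 5-point DFT: [-6, -1.6910-3.3022i, -2.8090+3.2164i, -2.8090-3.2164i, -1.6910+3.3022i]
Zero-padded 8-point DFT provides frequency interpolation.

DFT_8([x, 0, ...]) = [-6, 0.1213+1.1213i, -5-3i, -4.1213+3.1213i, 0, -4.1213-3.1213i, -5+3i, 0.1213-1.1213i]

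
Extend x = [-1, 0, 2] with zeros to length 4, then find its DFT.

Original 3-point DFT: [1, -2.0000+1.7321i, -2.0000-1.7321i]
Zero-padded 4-point DFT provides frequency interpolation.

DFT_4([x, 0, ...]) = [1, -3, 1, -3]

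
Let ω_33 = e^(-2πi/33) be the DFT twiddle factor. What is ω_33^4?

ω_33^4 = e^(-2πi·4/33)
= cos(-2π·4/33) + i·sin(-2π·4/33)
= cos(-8π/33) + i·sin(-8π/33)

ω_33^4 = cos(-8π/33) + i·sin(-8π/33) = 0.7237-0.6901i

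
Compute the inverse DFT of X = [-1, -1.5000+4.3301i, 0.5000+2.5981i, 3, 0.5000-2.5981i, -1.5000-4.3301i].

x[n] = (1/6) Σ(k=0 to 5) X[k] · e^(2πikn/6)

Computing each x[n]:
x[0] = 0
x[1] = -3
x[2] = 0
x[3] = 0
x[4] = 1
x[5] = 1

x = [0, -3, 0, 0, 1, 1]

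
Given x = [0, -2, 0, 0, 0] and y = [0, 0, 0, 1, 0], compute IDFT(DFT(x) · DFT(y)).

(x ⊛ y)[n] = Σ(m=0 to 4) x[m] · y[(n-m) mod 5]

Computing each output sample:
(x ⊛ y)[0] = 0
(x ⊛ y)[1] = 0
(x ⊛ y)[2] = 0
(x ⊛ y)[3] = 0
(x ⊛ y)[4] = -2

x ⊛ y = [0, 0, 0, 0, -2]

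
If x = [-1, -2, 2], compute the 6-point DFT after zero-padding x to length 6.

Original 3-point DFT: [-1, -1.0000+3.4641i, -1.0000-3.4641i]
Zero-padded 6-point DFT provides frequency interpolation.

DFT_6([x, 0, ...]) = [-1, -3, -1.0000+3.4641i, 3, -1.0000-3.4641i, -3]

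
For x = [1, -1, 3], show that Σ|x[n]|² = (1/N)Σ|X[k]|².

Time domain:
Σ|x[n]|² = |1|² + |-1|² + |3|² = 11.0000

Frequency domain:
(1/3)Σ|X[k]|² = (1/3)(|3|² + |3.4641i|² + |-3.4641i|²) = (1/3)·33.0000 = 11.0000

Both sides agree, confirming Parseval's theorem.

Σ|x[n]|² = (1/N)Σ|X[k]|² = 11.0000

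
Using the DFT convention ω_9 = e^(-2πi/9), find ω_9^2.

ω_9^2 = e^(-2πi·2/9)
= cos(-2π·2/9) + i·sin(-2π·2/9)
= cos(-4π/9) + i·sin(-4π/9)

ω_9^2 = cos(-4π/9) + i·sin(-4π/9) = 0.1736-0.9848i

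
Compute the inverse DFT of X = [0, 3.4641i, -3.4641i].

x[n] = (1/3) Σ(k=0 to 2) X[k] · e^(2πikn/3)

Computing each x[n]:
x[0] = 0
x[1] = -2
x[2] = 2

x = [0, -2, 2]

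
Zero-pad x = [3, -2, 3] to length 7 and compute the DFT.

Original 3-point DFT: [4, 2.5000+4.3301i, 2.5000-4.3301i]
Zero-padded 7-point DFT provides frequency interpolation.

DFT_7([x, 0, ...]) = [4, 1.0855-1.3611i, 0.7421+3.2515i, 6.6724+3.2133i, 6.6724-3.2133i, 0.7421-3.2515i, 1.0855+1.3611i]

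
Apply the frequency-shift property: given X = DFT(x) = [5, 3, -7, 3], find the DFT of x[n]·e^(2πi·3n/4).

Modulation property: DFT(ω_4^(-3n)·x[n]) = X[(k-3) mod 4], so circularly shift X by 3 positions.

X[k-3] = [3, -7, 3, 5]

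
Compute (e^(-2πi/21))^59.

Since ω_21^21 = 1, powers reduce modulo 21.
59 mod 21 = 17
So ω_21^59 = ω_21^17 = e^(-2πi·17/21)

ω_21^59 = ω_21^17 = 0.3653+0.9309i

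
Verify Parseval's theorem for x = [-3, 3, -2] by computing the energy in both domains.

Time domain:
Σ|x[n]|² = |-3|² + |3|² + |-2|² = 22.0000

Frequency domain:
(1/3)Σ|X[k]|² = (1/3)(|-2|² + |-3.5000-4.3301i|² + |-3.5000+4.3301i|²) = (1/3)·66.0000 = 22.0000

Both sides agree, confirming Parseval's theorem.

Σ|x[n]|² = (1/N)Σ|X[k]|² = 22.0000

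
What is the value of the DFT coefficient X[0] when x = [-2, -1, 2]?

X[0] = Σ(n=0 to 2) x[n] · ω_3^0 = Σ x[n]
= (-2) + (-1) + (2)

X[0] = -1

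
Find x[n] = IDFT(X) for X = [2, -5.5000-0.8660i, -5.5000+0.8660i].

x[n] = (1/3) Σ(k=0 to 2) X[k] · e^(2πikn/3)

Computing each x[n]:
x[0] = -3
x[1] = 3
x[2] = 2

x = [-3, 3, 2]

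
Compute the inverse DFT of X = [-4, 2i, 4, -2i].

x[n] = (1/4) Σ(k=0 to 3) X[k] · e^(2πikn/4)

Computing each x[n]:
x[0] = 0
x[1] = -3
x[2] = 0
x[3] = -1

x = [0, -3, 0, -1]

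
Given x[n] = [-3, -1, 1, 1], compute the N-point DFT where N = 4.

X[k] = Σ(n=0 to 3) x[n] · ω_4^(nk)
where ω_4 = e^(-2πi/4)

Computing each X[k]:
X[0] = -2
X[1] = -4+2i
X[2] = -2
X[3] = -4-2i

X = [-2, -4+2i, -2, -4-2i]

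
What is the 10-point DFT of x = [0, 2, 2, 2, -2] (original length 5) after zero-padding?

Original 5-point DFT: [4, -3.2361-3.8042i, 1.2361-2.3511i, 1.2361+2.3511i, -3.2361+3.8042i]
Zero-padded 10-point DFT provides frequency interpolation.

DFT_10([x, 0, ...]) = [4, 3.2361-3.8042i, -3.2361-3.8042i, -1.2361+2.3511i, 1.2361-2.3511i, -4, 1.2361+2.3511i, -1.2361-2.3511i, -3.2361+3.8042i, 3.2361+3.8042i]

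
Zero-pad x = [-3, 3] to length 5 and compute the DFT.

Original 2-point DFT: [0, -6]
Zero-padded 5-point DFT provides frequency interpolation.

DFT_5([x, 0, ...]) = [0, -2.0729-2.8532i, -5.4271-1.7634i, -5.4271+1.7634i, -2.0729+2.8532i]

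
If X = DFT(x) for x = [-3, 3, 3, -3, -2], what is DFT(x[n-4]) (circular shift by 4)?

Time shift by 4: X_shifted[k] = ω_5^(4k) · X[k]
Shifted x = [3, 3, -3, -2, -3]

DFT(x[n-4]) = [-2, 7.0451-5.1186i, 1.4549-4.4778i, 1.4549+4.4778i, 7.0451+5.1186i]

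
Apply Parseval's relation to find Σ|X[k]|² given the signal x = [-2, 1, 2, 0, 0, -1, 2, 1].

Parseval: Σ|x[n]|² = (1/N)Σ|X[k]|², so Σ|X[k]|² = N·Σ|x[n]|² = 8·15.0000

Σ|X[k]|² = N·Σ|x[n]|² = 8·15.0000 = 120.0000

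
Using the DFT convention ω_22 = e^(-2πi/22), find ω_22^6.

ω_22^6 = e^(-2πi·6/22)
= cos(-2π·6/22) + i·sin(-2π·6/22)
= cos(-12π/22) + i·sin(-12π/22)

ω_22^6 = cos(-12π/22) + i·sin(-12π/22) = -0.1423-0.9898i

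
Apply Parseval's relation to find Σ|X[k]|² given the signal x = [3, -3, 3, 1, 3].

Parseval: Σ|x[n]|² = (1/N)Σ|X[k]|², so Σ|X[k]|² = N·Σ|x[n]|² = 5·37.0000

Σ|X[k]|² = N·Σ|x[n]|² = 5·37.0000 = 185.0000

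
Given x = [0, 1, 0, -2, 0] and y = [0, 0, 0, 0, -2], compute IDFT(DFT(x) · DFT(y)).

(x ⊛ y)[n] = Σ(m=0 to 4) x[m] · y[(n-m) mod 5]

Computing each output sample:
(x ⊛ y)[0] = -2
(x ⊛ y)[1] = 0
(x ⊛ y)[2] = 4
(x ⊛ y)[3] = 0
(x ⊛ y)[4] = 0

x ⊛ y = [-2, 0, 4, 0, 0]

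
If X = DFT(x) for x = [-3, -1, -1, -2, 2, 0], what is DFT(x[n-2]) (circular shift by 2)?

Time shift by 2: X_shifted[k] = ω_6^(2k) · X[k]
Shifted x = [2, 0, -3, -1, -1, -2]

DFT(x[n-2]) = [-5, 4, 4.0000-3.4641i, 1, 4.0000+3.4641i, 4]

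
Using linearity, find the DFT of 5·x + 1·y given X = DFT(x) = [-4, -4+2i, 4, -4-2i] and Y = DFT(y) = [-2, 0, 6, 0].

By linearity: DFT(5x + 1y) = 5·DFT(x) + 1·DFT(y)
= 5·[-4, -4+2i, 4, -4-2i] + 1·[-2, 0, 6, 0]

Computing element-wise:
Z[0] = 5·(-4) + 1·(-2) = -22
Z[1] = 5·(-4+2i) + 1·(0) = -20+10i
Z[2] = 5·(4) + 1·(6) = 26
Z[3] = 5·(-4-2i) + 1·(0) = -20-10i

DFT(5x + 1y) = 5·X + 1·Y = [-22, -20+10i, 26, -20-10i]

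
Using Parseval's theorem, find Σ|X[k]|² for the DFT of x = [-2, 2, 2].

Parseval: Σ|x[n]|² = (1/N)Σ|X[k]|², so Σ|X[k]|² = N·Σ|x[n]|² = 3·12.0000

Σ|X[k]|² = N·Σ|x[n]|² = 3·12.0000 = 36.0000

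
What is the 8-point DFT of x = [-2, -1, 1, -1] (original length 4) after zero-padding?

Original 4-point DFT: [-3, -3, 1, -3]
Zero-padded 8-point DFT provides frequency interpolation.

DFT_8([x, 0, ...]) = [-3, -2.0000+0.4142i, -3, -2.0000+2.4142i, 1, -2.0000-2.4142i, -3, -2.0000-0.4142i]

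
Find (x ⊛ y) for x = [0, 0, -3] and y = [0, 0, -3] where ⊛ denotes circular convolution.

(x ⊛ y)[n] = Σ(m=0 to 2) x[m] · y[(n-m) mod 3]

Computing each output sample:
(x ⊛ y)[0] = 0
(x ⊛ y)[1] = 9
(x ⊛ y)[2] = 0

x ⊛ y = [0, 9, 0]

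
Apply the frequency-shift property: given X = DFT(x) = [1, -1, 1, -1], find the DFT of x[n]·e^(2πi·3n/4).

Modulation property: DFT(ω_4^(-3n)·x[n]) = X[(k-3) mod 4], so circularly shift X by 3 positions.

X[k-3] = [-1, 1, -1, 1]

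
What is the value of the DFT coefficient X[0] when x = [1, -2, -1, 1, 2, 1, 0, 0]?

X[0] = Σ(n=0 to 7) x[n] · ω_8^0 = Σ x[n]
= (1) + (-2) + (-1) + (1) + (2) + (1) + (0) + (0)

X[0] = 2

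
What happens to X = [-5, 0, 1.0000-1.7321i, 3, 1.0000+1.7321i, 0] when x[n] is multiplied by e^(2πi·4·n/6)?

Modulation property: DFT(ω_6^(-4n)·x[n]) = X[(k-4) mod 6], so circularly shift X by 4 positions.

X[k-4] = [1.0000-1.7321i, 3, 1.0000+1.7321i, 0, -5, 0]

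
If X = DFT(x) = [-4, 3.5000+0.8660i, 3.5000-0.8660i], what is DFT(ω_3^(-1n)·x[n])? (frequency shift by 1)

Modulation property: DFT(ω_3^(-1n)·x[n]) = X[(k-1) mod 3], so circularly shift X by 1 positions.

X[k-1] = [3.5000-0.8660i, -4, 3.5000+0.8660i]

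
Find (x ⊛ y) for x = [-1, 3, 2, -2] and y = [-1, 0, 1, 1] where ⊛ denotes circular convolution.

(x ⊛ y)[n] = Σ(m=0 to 3) x[m] · y[(n-m) mod 4]

Computing each output sample:
(x ⊛ y)[0] = 6
(x ⊛ y)[1] = -3
(x ⊛ y)[2] = -5
(x ⊛ y)[3] = 4

x ⊛ y = [6, -3, -5, 4]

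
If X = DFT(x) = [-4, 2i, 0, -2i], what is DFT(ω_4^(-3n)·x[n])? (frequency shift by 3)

Modulation property: DFT(ω_4^(-3n)·x[n]) = X[(k-3) mod 4], so circularly shift X by 3 positions.

X[k-3] = [2i, 0, -2i, -4]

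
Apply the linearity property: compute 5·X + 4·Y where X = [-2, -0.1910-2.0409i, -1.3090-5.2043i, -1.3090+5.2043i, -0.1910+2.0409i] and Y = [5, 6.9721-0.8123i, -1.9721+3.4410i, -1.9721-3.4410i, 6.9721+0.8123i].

By linearity: DFT(5x + 4y) = 5·DFT(x) + 4·DFT(y)
= 5·[-2, -0.1910-2.0409i, -1.3090-5.2043i, -1.3090+5.2043i, -0.1910+2.0409i] + 4·[5, 6.9721-0.8123i, -1.9721+3.4410i, -1.9721-3.4410i, 6.9721+0.8123i]

Computing element-wise:
Z[0] = 5·(-2) + 4·(5) = 10
Z[1] = 5·(-0.1910-2.0409i) + 4·(6.9721-0.8123i) = 26.9334-13.4537i
Z[2] = 5·(-1.3090-5.2043i) + 4·(-1.9721+3.4410i) = -14.4334-12.2575i
Z[3] = 5·(-1.3090+5.2043i) + 4·(-1.9721-3.4410i) = -14.4334+12.2575i
Z[4] = 5·(-0.1910+2.0409i) + 4·(6.9721+0.8123i) = 26.9334+13.4537i

DFT(5x + 4y) = 5·X + 4·Y = [10, 26.9334-13.4537i, -14.4334-12.2575i, -14.4334+12.2575i, 26.9334+13.4537i]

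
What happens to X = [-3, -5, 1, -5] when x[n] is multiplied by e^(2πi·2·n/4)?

Modulation property: DFT(ω_4^(-2n)·x[n]) = X[(k-2) mod 4], so circularly shift X by 2 positions.

X[k-2] = [1, -5, -3, -5]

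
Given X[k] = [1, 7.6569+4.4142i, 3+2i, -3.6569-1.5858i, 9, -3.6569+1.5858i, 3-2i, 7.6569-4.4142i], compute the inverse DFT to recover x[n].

x[n] = (1/8) Σ(k=0 to 7) X[k] · e^(2πikn/8)

Computing each x[n]:
x[0] = 3
x[1] = 0
x[2] = -1
x[3] = -3
x[4] = 1
x[5] = -3
x[6] = 2
x[7] = 2

x = [3, 0, -1, -3, 1, -3, 2, 2]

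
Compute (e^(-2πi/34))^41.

Since ω_34^34 = 1, powers reduce modulo 34.
41 mod 34 = 7
So ω_34^41 = ω_34^7 = e^(-2πi·7/34)

ω_34^41 = ω_34^7 = 0.2737-0.9618i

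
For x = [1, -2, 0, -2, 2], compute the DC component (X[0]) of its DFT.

X[0] = Σ(n=0 to 4) x[n] · ω_5^0 = Σ x[n]
= (1) + (-2) + (0) + (-2) + (2)

X[0] = -1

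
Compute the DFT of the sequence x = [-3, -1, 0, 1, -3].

X[k] = Σ(n=0 to 4) x[n] · ω_5^(nk)
where ω_5 = e^(-2πi/5)

Computing each X[k]:
X[0] = -6
X[1] = -5.0451-1.3143i
X[2] = 0.5451-2.1266i
X[3] = 0.5451+2.1266i
X[4] = -5.0451+1.3143i

X = [-6, -5.0451-1.3143i, 0.5451-2.1266i, 0.5451+2.1266i, -5.0451+1.3143i]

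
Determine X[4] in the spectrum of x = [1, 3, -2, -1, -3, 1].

X[4] = Σ(n=0 to 5) x[n] · ω_6^(4n) where ω_6 = e^(-2πi/6)
= (1)·ω_6^0 + (3)·ω_6^4 + (-2)·ω_6^8 + (-1)·ω_6^12 + (-3)·ω_6^16 + (1)·ω_6^20

X[4] = 0.5000+0.8660i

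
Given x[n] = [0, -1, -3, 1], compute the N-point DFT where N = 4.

X[k] = Σ(n=0 to 3) x[n] · ω_4^(nk)
where ω_4 = e^(-2πi/4)

Computing each X[k]:
X[0] = -3
X[1] = 3+2i
X[2] = -3
X[3] = 3-2i

X = [-3, 3+2i, -3, 3-2i]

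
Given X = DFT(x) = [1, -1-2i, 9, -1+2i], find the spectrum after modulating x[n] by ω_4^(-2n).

Modulation property: DFT(ω_4^(-2n)·x[n]) = X[(k-2) mod 4], so circularly shift X by 2 positions.

X[k-2] = [9, -1+2i, 1, -1-2i]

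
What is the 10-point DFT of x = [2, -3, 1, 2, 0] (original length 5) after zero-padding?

Original 5-point DFT: [2, -1.3541+3.4410i, 5.3541+0.8123i, 5.3541-0.8123i, -1.3541-3.4410i]
Zero-padded 10-point DFT provides frequency interpolation.

DFT_10([x, 0, ...]) = [2, -0.7361-1.0898i, -1.3541+3.4410i, 3.7361+4.6165i, 5.3541+0.8123i, 4, 5.3541-0.8123i, 3.7361-4.6165i, -1.3541-3.4410i, -0.7361+1.0898i]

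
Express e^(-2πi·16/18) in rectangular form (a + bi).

ω_18^16 = e^(-2πi·16/18)
= cos(-2π·16/18) + i·sin(-2π·16/18)
= cos(-32π/18) + i·sin(-32π/18)

ω_18^16 = cos(-32π/18) + i·sin(-32π/18) = 0.7660+0.6428i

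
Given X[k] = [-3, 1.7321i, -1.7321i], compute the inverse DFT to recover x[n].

x[n] = (1/3) Σ(k=0 to 2) X[k] · e^(2πikn/3)

Computing each x[n]:
x[0] = -1
x[1] = -2
x[2] = 0

x = [-1, -2, 0]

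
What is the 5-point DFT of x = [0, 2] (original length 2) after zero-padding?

Original 2-point DFT: [2, -2]
Zero-padded 5-point DFT provides frequency interpolation.

DFT_5([x, 0, ...]) = [2, 0.6180-1.9021i, -1.6180-1.1756i, -1.6180+1.1756i, 0.6180+1.9021i]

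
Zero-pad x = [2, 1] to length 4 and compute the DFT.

Original 2-point DFT: [3, 1]
Zero-padded 4-point DFT provides frequency interpolation.

DFT_4([x, 0, ...]) = [3, 2-1i, 1, 2+1i]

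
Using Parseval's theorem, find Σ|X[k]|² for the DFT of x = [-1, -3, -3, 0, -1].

Parseval: Σ|x[n]|² = (1/N)Σ|X[k]|², so Σ|X[k]|² = N·Σ|x[n]|² = 5·20.0000

Σ|X[k]|² = N·Σ|x[n]|² = 5·20.0000 = 100.0000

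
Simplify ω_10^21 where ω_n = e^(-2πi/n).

Since ω_10^10 = 1, powers reduce modulo 10.
21 mod 10 = 1
So ω_10^21 = ω_10^1 = e^(-2πi·1/10)

ω_10^21 = ω_10^1 = 0.8090-0.5878i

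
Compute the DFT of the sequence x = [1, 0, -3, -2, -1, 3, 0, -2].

X[k] = Σ(n=0 to 7) x[n] · ω_8^(nk)
where ω_8 = e^(-2πi/8)

Computing each X[k]:
X[0] = -4
X[1] = -0.1213+5.1213i
X[2] = 3-7i
X[3] = 4.1213-0.8787i
X[4] = -2
X[5] = 4.1213+0.8787i
X[6] = 3+7i
X[7] = -0.1213-5.1213i

X = [-4, -0.1213+5.1213i, 3-7i, 4.1213-0.8787i, -2, 4.1213+0.8787i, 3+7i, -0.1213-5.1213i]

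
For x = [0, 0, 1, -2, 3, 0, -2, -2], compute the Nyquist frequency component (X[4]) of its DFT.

X[4] = Σ(n=0 to 7) x[n] · ω_8^(4n) where ω_8 = e^(-2πi/8)
= (0)·ω_8^0 + (0)·ω_8^4 + (1)·ω_8^8 + (-2)·ω_8^12 + (3)·ω_8^16 + (0)·ω_8^20 + (-2)·ω_8^24 + (-2)·ω_8^28

X[4] = 6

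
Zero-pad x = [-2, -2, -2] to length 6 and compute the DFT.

Original 3-point DFT: [-6, 0, 0]
Zero-padded 6-point DFT provides frequency interpolation.

DFT_6([x, 0, ...]) = [-6, -2.0000+3.4641i, 0, -2, 0, -2.0000-3.4641i]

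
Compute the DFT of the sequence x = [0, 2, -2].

X[k] = Σ(n=0 to 2) x[n] · ω_3^(nk)
where ω_3 = e^(-2πi/3)

Computing each X[k]:
X[0] = 0
X[1] = -3.4641i
X[2] = 3.4641i

X = [0, -3.4641i, 3.4641i]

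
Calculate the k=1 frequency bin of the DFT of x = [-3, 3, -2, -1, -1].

X[1] = Σ(n=0 to 4) x[n] · ω_5^(1n) where ω_5 = e^(-2πi/5)
= (-3)·ω_5^0 + (3)·ω_5^1 + (-2)·ω_5^2 + (-1)·ω_5^3 + (-1)·ω_5^4

X[1] = 0.0451-3.2164i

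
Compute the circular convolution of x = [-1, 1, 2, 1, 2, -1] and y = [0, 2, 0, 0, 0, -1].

(x ⊛ y)[n] = Σ(m=0 to 5) x[m] · y[(n-m) mod 6]

Computing each output sample:
(x ⊛ y)[0] = -3
(x ⊛ y)[1] = -4
(x ⊛ y)[2] = 1
(x ⊛ y)[3] = 2
(x ⊛ y)[4] = 3
(x ⊛ y)[5] = 5

x ⊛ y = [-3, -4, 1, 2, 3, 5]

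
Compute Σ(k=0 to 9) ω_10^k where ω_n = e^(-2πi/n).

Sum of all nth roots of unity equals 0 for n > 1 (geometric series with r ≠ 1).

0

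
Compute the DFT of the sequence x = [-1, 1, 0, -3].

X[k] = Σ(n=0 to 3) x[n] · ω_4^(nk)
where ω_4 = e^(-2πi/4)

Computing each X[k]:
X[0] = -3
X[1] = -1-4i
X[2] = 1
X[3] = -1+4i

X = [-3, -1-4i, 1, -1+4i]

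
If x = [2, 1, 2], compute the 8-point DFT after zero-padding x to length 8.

Original 3-point DFT: [5, 0.5000+0.8660i, 0.5000-0.8660i]
Zero-padded 8-point DFT provides frequency interpolation.

DFT_8([x, 0, ...]) = [5, 2.7071-2.7071i, -1i, 1.2929+1.2929i, 3, 1.2929-1.2929i, 1i, 2.7071+2.7071i]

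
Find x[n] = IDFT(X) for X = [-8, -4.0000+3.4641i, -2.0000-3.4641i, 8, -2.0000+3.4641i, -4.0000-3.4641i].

x[n] = (1/6) Σ(k=0 to 5) X[k] · e^(2πikn/6)

Computing each x[n]:
x[0] = -2
x[1] = -3
x[2] = -1
x[3] = -2
x[4] = 3
x[5] = -3

x = [-2, -3, -1, -2, 3, -3]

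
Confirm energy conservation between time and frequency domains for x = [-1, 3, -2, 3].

Time domain:
Σ|x[n]|² = |-1|² + |3|² + |-2|² + |3|² = 23.0000

Frequency domain:
(1/4)Σ|X[k]|² = (1/4)(|3|² + |1|² + |-9|² + |1|²) = (1/4)·92.0000 = 23.0000

Both sides agree, confirming Parseval's theorem.

Σ|x[n]|² = (1/N)Σ|X[k]|² = 23.0000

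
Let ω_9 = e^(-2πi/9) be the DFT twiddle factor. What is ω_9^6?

ω_9^6 = e^(-2πi·6/9)
= cos(-2π·6/9) + i·sin(-2π·6/9)
= cos(-12π/9) + i·sin(-12π/9)

ω_9^6 = cos(-12π/9) + i·sin(-12π/9) = -0.5000+0.8660i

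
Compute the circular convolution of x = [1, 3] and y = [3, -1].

(x ⊛ y)[n] = Σ(m=0 to 1) x[m] · y[(n-m) mod 2]

Computing each output sample:
(x ⊛ y)[0] = 0
(x ⊛ y)[1] = 8

x ⊛ y = [0, 8]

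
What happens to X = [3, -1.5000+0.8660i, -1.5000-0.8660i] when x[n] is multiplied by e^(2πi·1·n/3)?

Modulation property: DFT(ω_3^(-1n)·x[n]) = X[(k-1) mod 3], so circularly shift X by 1 positions.

X[k-1] = [-1.5000-0.8660i, 3, -1.5000+0.8660i]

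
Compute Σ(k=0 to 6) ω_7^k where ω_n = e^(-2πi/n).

Sum of all nth roots of unity equals 0 for n > 1 (geometric series with r ≠ 1).

0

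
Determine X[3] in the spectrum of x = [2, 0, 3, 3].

X[3] = Σ(n=0 to 3) x[n] · ω_4^(3n) where ω_4 = e^(-2πi/4)
= (2)·ω_4^0 + (0)·ω_4^3 + (3)·ω_4^6 + (3)·ω_4^9

X[3] = -1-3i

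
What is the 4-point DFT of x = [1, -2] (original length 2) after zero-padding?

Original 2-point DFT: [-1, 3]
Zero-padded 4-point DFT provides frequency interpolation.

DFT_4([x, 0, ...]) = [-1, 1+2i, 3, 1-2i]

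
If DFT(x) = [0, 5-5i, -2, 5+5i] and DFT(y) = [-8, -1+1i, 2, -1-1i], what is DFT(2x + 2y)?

By linearity: DFT(2x + 2y) = 2·DFT(x) + 2·DFT(y)
= 2·[0, 5-5i, -2, 5+5i] + 2·[-8, -1+1i, 2, -1-1i]

Computing element-wise:
Z[0] = 2·(0) + 2·(-8) = -16
Z[1] = 2·(5-5i) + 2·(-1+1i) = 8-8i
Z[2] = 2·(-2) + 2·(2) = 0
Z[3] = 2·(5+5i) + 2·(-1-1i) = 8+8i

DFT(2x + 2y) = 2·X + 2·Y = [-16, 8-8i, 0, 8+8i]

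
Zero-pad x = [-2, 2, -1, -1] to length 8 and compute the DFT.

Original 4-point DFT: [-2, -1-3i, -4, -1+3i]
Zero-padded 8-point DFT provides frequency interpolation.

DFT_8([x, 0, ...]) = [-2, 0.1213+0.2929i, -1-3i, -4.1213-1.7071i, -4, -4.1213+1.7071i, -1+3i, 0.1213-0.2929i]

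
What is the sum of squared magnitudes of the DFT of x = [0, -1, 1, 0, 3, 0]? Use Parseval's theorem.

Parseval: Σ|x[n]|² = (1/N)Σ|X[k]|², so Σ|X[k]|² = N·Σ|x[n]|² = 6·11.0000

Σ|X[k]|² = N·Σ|x[n]|² = 6·11.0000 = 66.0000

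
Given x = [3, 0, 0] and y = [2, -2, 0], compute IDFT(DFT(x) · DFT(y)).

(x ⊛ y)[n] = Σ(m=0 to 2) x[m] · y[(n-m) mod 3]

Computing each output sample:
(x ⊛ y)[0] = 6
(x ⊛ y)[1] = -6
(x ⊛ y)[2] = 0

x ⊛ y = [6, -6, 0]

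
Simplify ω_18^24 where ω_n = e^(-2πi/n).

Since ω_18^18 = 1, powers reduce modulo 18.
24 mod 18 = 6
So ω_18^24 = ω_18^6 = e^(-2πi·6/18)

ω_18^24 = ω_18^6 = -0.5000-0.8660i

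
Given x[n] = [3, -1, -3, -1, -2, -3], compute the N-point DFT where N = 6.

X[k] = Σ(n=0 to 5) x[n] · ω_6^(nk)
where ω_6 = e^(-2πi/6)

Computing each X[k]:
X[0] = -7
X[1] = 4.5000-0.8660i
X[2] = 6.5000-2.5981i
X[3] = 3
X[4] = 6.5000+2.5981i
X[5] = 4.5000+0.8660i

X = [-7, 4.5000-0.8660i, 6.5000-2.5981i, 3, 6.5000+2.5981i, 4.5000+0.8660i]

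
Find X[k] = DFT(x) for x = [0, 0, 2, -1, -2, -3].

X[k] = Σ(n=0 to 5) x[n] · ω_6^(nk)
where ω_6 = e^(-2πi/6)

Computing each X[k]:
X[0] = -4
X[1] = -0.5000-6.0622i
X[2] = 0.5000+0.8660i
X[3] = 4
X[4] = 0.5000-0.8660i
X[5] = -0.5000+6.0622i

X = [-4, -0.5000-6.0622i, 0.5000+0.8660i, 4, 0.5000-0.8660i, -0.5000+6.0622i]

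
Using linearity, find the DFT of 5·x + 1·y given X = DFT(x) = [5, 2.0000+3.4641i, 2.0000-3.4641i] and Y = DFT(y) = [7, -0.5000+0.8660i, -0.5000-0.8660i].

By linearity: DFT(5x + 1y) = 5·DFT(x) + 1·DFT(y)
= 5·[5, 2.0000+3.4641i, 2.0000-3.4641i] + 1·[7, -0.5000+0.8660i, -0.5000-0.8660i]

Computing element-wise:
Z[0] = 5·(5) + 1·(7) = 32
Z[1] = 5·(2.0000+3.4641i) + 1·(-0.5000+0.8660i) = 9.5000+18.1865i
Z[2] = 5·(2.0000-3.4641i) + 1·(-0.5000-0.8660i) = 9.5000-18.1865i

DFT(5x + 1y) = 5·X + 1·Y = [32, 9.5000+18.1865i, 9.5000-18.1865i]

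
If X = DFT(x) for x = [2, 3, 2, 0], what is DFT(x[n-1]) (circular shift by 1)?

Time shift by 1: X_shifted[k] = ω_4^(1k) · X[k]
Shifted x = [0, 2, 3, 2]

DFT(x[n-1]) = [7, -3, -1, -3]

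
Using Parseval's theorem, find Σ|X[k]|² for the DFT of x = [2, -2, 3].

Parseval: Σ|x[n]|² = (1/N)Σ|X[k]|², so Σ|X[k]|² = N·Σ|x[n]|² = 3·17.0000

Σ|X[k]|² = N·Σ|x[n]|² = 3·17.0000 = 51.0000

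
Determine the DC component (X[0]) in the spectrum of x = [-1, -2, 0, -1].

X[0] = Σ(n=0 to 3) x[n] · ω_4^0 = Σ x[n]
= (-1) + (-2) + (0) + (-1)

X[0] = -4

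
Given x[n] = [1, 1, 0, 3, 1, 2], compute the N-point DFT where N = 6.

X[k] = Σ(n=0 to 5) x[n] · ω_6^(nk)
where ω_6 = e^(-2πi/6)

Computing each X[k]:
X[0] = 8
X[1] = -1.0000+1.7321i
X[2] = 2
X[3] = -4
X[4] = 2
X[5] = -1.0000-1.7321i

X = [8, -1.0000+1.7321i, 2, -4, 2, -1.0000-1.7321i]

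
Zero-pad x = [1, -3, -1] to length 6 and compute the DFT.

Original 3-point DFT: [-3, 3.0000+1.7321i, 3.0000-1.7321i]
Zero-padded 6-point DFT provides frequency interpolation.

DFT_6([x, 0, ...]) = [-3, 3.4641i, 3.0000+1.7321i, 3, 3.0000-1.7321i, -3.4641i]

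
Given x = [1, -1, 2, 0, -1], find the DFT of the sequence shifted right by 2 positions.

Time shift by 2: X_shifted[k] = ω_5^(2k) · X[k]
Shifted x = [0, -1, 1, -1, 2]

DFT(x[n-2]) = [1, 0.3090+1.6776i, -0.8090+3.6655i, -0.8090-3.6655i, 0.3090-1.6776i]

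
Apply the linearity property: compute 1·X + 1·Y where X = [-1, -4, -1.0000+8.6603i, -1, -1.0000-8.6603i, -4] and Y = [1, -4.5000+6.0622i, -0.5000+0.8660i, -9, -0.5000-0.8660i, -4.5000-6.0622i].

By linearity: DFT(1x + 1y) = 1·DFT(x) + 1·DFT(y)
= 1·[-1, -4, -1.0000+8.6603i, -1, -1.0000-8.6603i, -4] + 1·[1, -4.5000+6.0622i, -0.5000+0.8660i, -9, -0.5000-0.8660i, -4.5000-6.0622i]

Computing element-wise:
Z[0] = 1·(-1) + 1·(1) = 0
Z[1] = 1·(-4) + 1·(-4.5000+6.0622i) = -8.5000+6.0622i
Z[2] = 1·(-1.0000+8.6603i) + 1·(-0.5000+0.8660i) = -1.5000+9.5263i
Z[3] = 1·(-1) + 1·(-9) = -10
Z[4] = 1·(-1.0000-8.6603i) + 1·(-0.5000-0.8660i) = -1.5000-9.5263i
Z[5] = 1·(-4) + 1·(-4.5000-6.0622i) = -8.5000-6.0622i

DFT(1x + 1y) = 1·X + 1·Y = [0, -8.5000+6.0622i, -1.5000+9.5263i, -10, -1.5000-9.5263i, -8.5000-6.0622i]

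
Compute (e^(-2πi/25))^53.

Since ω_25^25 = 1, powers reduce modulo 25.
53 mod 25 = 3
So ω_25^53 = ω_25^3 = e^(-2πi·3/25)

ω_25^53 = ω_25^3 = 0.7290-0.6845i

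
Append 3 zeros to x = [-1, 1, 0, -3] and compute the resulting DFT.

Original 4-point DFT: [-3, -1-4i, 1, -1+4i]
Zero-padded 7-point DFT provides frequency interpolation.

DFT_7([x, 0, ...]) = [-3, 2.3264+0.5198i, -3.0930-3.3204i, -1.2334+2.4909i, -1.2334-2.4909i, -3.0930+3.3204i, 2.3264-0.5198i]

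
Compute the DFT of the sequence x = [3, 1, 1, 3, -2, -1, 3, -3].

X[k] = Σ(n=0 to 7) x[n] · ω_8^(nk)
where ω_8 = e^(-2πi/8)

Computing each X[k]:
X[0] = 5
X[1] = 2.1716-3.6569i
X[2] = -3
X[3] = 7.8284-7.6569i
X[4] = 5
X[5] = 7.8284+7.6569i
X[6] = -3
X[7] = 2.1716+3.6569i

X = [5, 2.1716-3.6569i, -3, 7.8284-7.6569i, 5, 7.8284+7.6569i, -3, 2.1716+3.6569i]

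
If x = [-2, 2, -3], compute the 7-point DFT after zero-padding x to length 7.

Original 3-point DFT: [-3, -1.5000-4.3301i, -1.5000+4.3301i]
Zero-padded 7-point DFT provides frequency interpolation.

DFT_7([x, 0, ...]) = [-3, -0.0855+1.3611i, 0.2579-3.2515i, -5.6724-3.2133i, -5.6724+3.2133i, 0.2579+3.2515i, -0.0855-1.3611i]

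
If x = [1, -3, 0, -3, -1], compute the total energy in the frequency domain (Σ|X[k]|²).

Parseval: Σ|x[n]|² = (1/N)Σ|X[k]|², so Σ|X[k]|² = N·Σ|x[n]|² = 5·20.0000

Σ|X[k]|² = N·Σ|x[n]|² = 5·20.0000 = 100.0000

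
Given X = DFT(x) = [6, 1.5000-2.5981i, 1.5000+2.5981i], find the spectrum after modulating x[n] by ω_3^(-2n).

Modulation property: DFT(ω_3^(-2n)·x[n]) = X[(k-2) mod 3], so circularly shift X by 2 positions.

X[k-2] = [1.5000-2.5981i, 1.5000+2.5981i, 6]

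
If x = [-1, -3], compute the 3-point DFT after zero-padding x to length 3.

Original 2-point DFT: [-4, 2]
Zero-padded 3-point DFT provides frequency interpolation.

DFT_3([x, 0, ...]) = [-4, 0.5000+2.5981i, 0.5000-2.5981i]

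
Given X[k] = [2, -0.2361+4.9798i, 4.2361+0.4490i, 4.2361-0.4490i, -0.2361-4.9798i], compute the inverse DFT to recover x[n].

x[n] = (1/5) Σ(k=0 to 4) X[k] · e^(2πikn/5)

Computing each x[n]:
x[0] = 2
x[1] = -3
x[2] = 0
x[3] = 2
x[4] = 1

x = [2, -3, 0, 2, 1]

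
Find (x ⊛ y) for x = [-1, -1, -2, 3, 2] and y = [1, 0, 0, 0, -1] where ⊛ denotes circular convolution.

(x ⊛ y)[n] = Σ(m=0 to 4) x[m] · y[(n-m) mod 5]

Computing each output sample:
(x ⊛ y)[0] = 0
(x ⊛ y)[1] = 1
(x ⊛ y)[2] = -5
(x ⊛ y)[3] = 1
(x ⊛ y)[4] = 3

x ⊛ y = [0, 1, -5, 1, 3]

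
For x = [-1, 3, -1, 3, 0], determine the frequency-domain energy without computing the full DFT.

Parseval: Σ|x[n]|² = (1/N)Σ|X[k]|², so Σ|X[k]|² = N·Σ|x[n]|² = 5·20.0000

Σ|X[k]|² = N·Σ|x[n]|² = 5·20.0000 = 100.0000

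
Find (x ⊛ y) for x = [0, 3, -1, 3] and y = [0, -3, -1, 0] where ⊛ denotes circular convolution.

(x ⊛ y)[n] = Σ(m=0 to 3) x[m] · y[(n-m) mod 4]

Computing each output sample:
(x ⊛ y)[0] = -8
(x ⊛ y)[1] = -3
(x ⊛ y)[2] = -9
(x ⊛ y)[3] = 0

x ⊛ y = [-8, -3, -9, 0]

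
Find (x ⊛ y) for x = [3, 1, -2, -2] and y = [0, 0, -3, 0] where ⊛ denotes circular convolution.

(x ⊛ y)[n] = Σ(m=0 to 3) x[m] · y[(n-m) mod 4]

Computing each output sample:
(x ⊛ y)[0] = 6
(x ⊛ y)[1] = 6
(x ⊛ y)[2] = -9
(x ⊛ y)[3] = -3

x ⊛ y = [6, 6, -9, -3]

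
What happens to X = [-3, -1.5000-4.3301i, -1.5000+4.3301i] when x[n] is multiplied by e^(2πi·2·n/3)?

Modulation property: DFT(ω_3^(-2n)·x[n]) = X[(k-2) mod 3], so circularly shift X by 2 positions.

X[k-2] = [-1.5000-4.3301i, -1.5000+4.3301i, -3]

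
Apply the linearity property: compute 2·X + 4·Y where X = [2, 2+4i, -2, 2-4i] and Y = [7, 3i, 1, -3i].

By linearity: DFT(2x + 4y) = 2·DFT(x) + 4·DFT(y)
= 2·[2, 2+4i, -2, 2-4i] + 4·[7, 3i, 1, -3i]

Computing element-wise:
Z[0] = 2·(2) + 4·(7) = 32
Z[1] = 2·(2+4i) + 4·(3i) = 4+20i
Z[2] = 2·(-2) + 4·(1) = 0
Z[3] = 2·(2-4i) + 4·(-3i) = 4-20i

DFT(2x + 4y) = 2·X + 4·Y = [32, 4+20i, 0, 4-20i]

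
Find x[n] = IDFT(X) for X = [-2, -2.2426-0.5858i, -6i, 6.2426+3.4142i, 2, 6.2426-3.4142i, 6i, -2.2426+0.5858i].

x[n] = (1/8) Σ(k=0 to 7) X[k] · e^(2πikn/8)

Computing each x[n]:
x[0] = 1
x[1] = -1
x[2] = 1
x[3] = -1
x[4] = -1
x[5] = 3
x[6] = -1
x[7] = -3

x = [1, -1, 1, -1, -1, 3, -1, -3]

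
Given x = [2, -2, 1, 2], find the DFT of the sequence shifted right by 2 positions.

Time shift by 2: X_shifted[k] = ω_4^(2k) · X[k]
Shifted x = [1, 2, 2, -2]

DFT(x[n-2]) = [3, -1-4i, 3, -1+4i]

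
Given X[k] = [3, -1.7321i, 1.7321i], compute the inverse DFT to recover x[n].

x[n] = (1/3) Σ(k=0 to 2) X[k] · e^(2πikn/3)

Computing each x[n]:
x[0] = 1
x[1] = 2
x[2] = 0

x = [1, 2, 0]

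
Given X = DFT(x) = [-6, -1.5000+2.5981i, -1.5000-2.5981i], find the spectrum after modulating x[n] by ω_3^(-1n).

Modulation property: DFT(ω_3^(-1n)·x[n]) = X[(k-1) mod 3], so circularly shift X by 1 positions.

X[k-1] = [-1.5000-2.5981i, -6, -1.5000+2.5981i]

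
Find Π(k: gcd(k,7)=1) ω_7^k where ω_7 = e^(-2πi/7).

The primitive 7th roots of unity are ω_7^k for k coprime to 7: k ∈ {1, 2, 3, 4, 5, 6}
Their product equals the constant term of the cyclotomic polynomial Φ_7(x) up to sign.
For n ≥ 3, the product of all primitive nth roots of unity is 1. (For n=1 it is 1; for n=2 it is -1.)

1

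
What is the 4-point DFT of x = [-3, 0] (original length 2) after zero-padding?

Original 2-point DFT: [-3, -3]
Zero-padded 4-point DFT provides frequency interpolation.

DFT_4([x, 0, ...]) = [-3, -3, -3, -3]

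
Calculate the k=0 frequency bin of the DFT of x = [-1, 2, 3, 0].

X[0] = Σ(n=0 to 3) x[n] · ω_4^0 = Σ x[n]
= (-1) + (2) + (3) + (0)

X[0] = 4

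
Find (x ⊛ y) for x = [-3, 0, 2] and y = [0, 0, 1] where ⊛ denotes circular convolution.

(x ⊛ y)[n] = Σ(m=0 to 2) x[m] · y[(n-m) mod 3]

Computing each output sample:
(x ⊛ y)[0] = 0
(x ⊛ y)[1] = 2
(x ⊛ y)[2] = -3

x ⊛ y = [0, 2, -3]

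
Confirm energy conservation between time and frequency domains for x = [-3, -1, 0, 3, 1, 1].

Time domain:
Σ|x[n]|² = |-3|² + |-1|² + |0|² + |3|² + |1|² + |1|² = 21.0000

Frequency domain:
(1/6)Σ|X[k]|² = (1/6)(|1|² + |-6.5000+2.5981i|² + |-0.5000+0.8660i|² + |-5|² + |-0.5000-0.8660i|² + |-6.5000-2.5981i|²) = (1/6)·126.0000 = 21.0000

Both sides agree, confirming Parseval's theorem.

Σ|x[n]|² = (1/N)Σ|X[k]|² = 21.0000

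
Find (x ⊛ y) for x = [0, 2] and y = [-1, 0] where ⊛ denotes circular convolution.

(x ⊛ y)[n] = Σ(m=0 to 1) x[m] · y[(n-m) mod 2]

Computing each output sample:
(x ⊛ y)[0] = 0
(x ⊛ y)[1] = -2

x ⊛ y = [0, -2]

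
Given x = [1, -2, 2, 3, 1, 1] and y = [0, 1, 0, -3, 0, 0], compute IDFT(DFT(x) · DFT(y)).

(x ⊛ y)[n] = Σ(m=0 to 5) x[m] · y[(n-m) mod 6]

Computing each output sample:
(x ⊛ y)[0] = -8
(x ⊛ y)[1] = -2
(x ⊛ y)[2] = -5
(x ⊛ y)[3] = -1
(x ⊛ y)[4] = 9
(x ⊛ y)[5] = -5

x ⊛ y = [-8, -2, -5, -1, 9, -5]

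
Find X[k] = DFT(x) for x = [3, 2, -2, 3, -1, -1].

X[k] = Σ(n=0 to 5) x[n] · ω_6^(nk)
where ω_6 = e^(-2πi/6)

Computing each X[k]:
X[0] = 4
X[1] = 2.0000-1.7321i
X[2] = 7.0000-3.4641i
X[3] = -4
X[4] = 7.0000+3.4641i
X[5] = 2.0000+1.7321i

X = [4, 2.0000-1.7321i, 7.0000-3.4641i, -4, 7.0000+3.4641i, 2.0000+1.7321i]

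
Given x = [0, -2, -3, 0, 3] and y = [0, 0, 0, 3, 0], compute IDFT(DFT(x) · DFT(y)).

(x ⊛ y)[n] = Σ(m=0 to 4) x[m] · y[(n-m) mod 5]

Computing each output sample:
(x ⊛ y)[0] = -9
(x ⊛ y)[1] = 0
(x ⊛ y)[2] = 9
(x ⊛ y)[3] = 0
(x ⊛ y)[4] = -6

x ⊛ y = [-9, 0, 9, 0, -6]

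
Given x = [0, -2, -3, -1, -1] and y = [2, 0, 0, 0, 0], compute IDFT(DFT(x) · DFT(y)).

(x ⊛ y)[n] = Σ(m=0 to 4) x[m] · y[(n-m) mod 5]

Computing each output sample:
(x ⊛ y)[0] = 0
(x ⊛ y)[1] = -4
(x ⊛ y)[2] = -6
(x ⊛ y)[3] = -2
(x ⊛ y)[4] = -2

x ⊛ y = [0, -4, -6, -2, -2]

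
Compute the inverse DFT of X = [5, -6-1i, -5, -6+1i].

x[n] = (1/4) Σ(k=0 to 3) X[k] · e^(2πikn/4)

Computing each x[n]:
x[0] = -3
x[1] = 3
x[2] = 3
x[3] = 2

x = [-3, 3, 3, 2]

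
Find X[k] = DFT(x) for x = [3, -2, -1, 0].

X[k] = Σ(n=0 to 3) x[n] · ω_4^(nk)
where ω_4 = e^(-2πi/4)

Computing each X[k]:
X[0] = 0
X[1] = 4+2i
X[2] = 4
X[3] = 4-2i

X = [0, 4+2i, 4, 4-2i]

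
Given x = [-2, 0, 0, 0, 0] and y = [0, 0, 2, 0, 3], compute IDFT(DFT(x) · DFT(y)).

(x ⊛ y)[n] = Σ(m=0 to 4) x[m] · y[(n-m) mod 5]

Computing each output sample:
(x ⊛ y)[0] = 0
(x ⊛ y)[1] = 0
(x ⊛ y)[2] = -4
(x ⊛ y)[3] = 0
(x ⊛ y)[4] = -6

x ⊛ y = [0, 0, -4, 0, -6]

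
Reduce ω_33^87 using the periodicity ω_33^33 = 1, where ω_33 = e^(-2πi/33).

Since ω_33^33 = 1, powers reduce modulo 33.
87 mod 33 = 21
So ω_33^87 = ω_33^21 = e^(-2πi·21/33)

ω_33^87 = ω_33^21 = -0.6549+0.7557i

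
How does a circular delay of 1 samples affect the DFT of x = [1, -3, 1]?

Time shift by 1: X_shifted[k] = ω_3^(1k) · X[k]
Shifted x = [1, 1, -3]

DFT(x[n-1]) = [-1, 2.0000-3.4641i, 2.0000+3.4641i]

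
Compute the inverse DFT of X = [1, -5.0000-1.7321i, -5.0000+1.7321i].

x[n] = (1/3) Σ(k=0 to 2) X[k] · e^(2πikn/3)

Computing each x[n]:
x[0] = -3
x[1] = 3
x[2] = 1

x = [-3, 3, 1]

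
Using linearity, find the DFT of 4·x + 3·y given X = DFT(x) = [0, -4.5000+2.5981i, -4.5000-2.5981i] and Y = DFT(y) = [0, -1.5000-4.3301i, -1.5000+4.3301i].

By linearity: DFT(4x + 3y) = 4·DFT(x) + 3·DFT(y)
= 4·[0, -4.5000+2.5981i, -4.5000-2.5981i] + 3·[0, -1.5000-4.3301i, -1.5000+4.3301i]

Computing element-wise:
Z[0] = 4·(0) + 3·(0) = 0
Z[1] = 4·(-4.5000+2.5981i) + 3·(-1.5000-4.3301i) = -22.5000-2.5979i
Z[2] = 4·(-4.5000-2.5981i) + 3·(-1.5000+4.3301i) = -22.5000+2.5979i

DFT(4x + 3y) = 4·X + 3·Y = [0, -22.5000-2.5979i, -22.5000+2.5979i]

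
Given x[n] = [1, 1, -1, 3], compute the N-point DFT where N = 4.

X[k] = Σ(n=0 to 3) x[n] · ω_4^(nk)
where ω_4 = e^(-2πi/4)

Computing each X[k]:
X[0] = 4
X[1] = 2+2i
X[2] = -4
X[3] = 2-2i

X = [4, 2+2i, -4, 2-2i]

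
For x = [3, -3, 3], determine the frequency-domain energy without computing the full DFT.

Parseval: Σ|x[n]|² = (1/N)Σ|X[k]|², so Σ|X[k]|² = N·Σ|x[n]|² = 3·27.0000

Σ|X[k]|² = N·Σ|x[n]|² = 3·27.0000 = 81.0000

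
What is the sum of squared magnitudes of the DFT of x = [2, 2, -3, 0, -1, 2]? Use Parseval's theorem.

Parseval: Σ|x[n]|² = (1/N)Σ|X[k]|², so Σ|X[k]|² = N·Σ|x[n]|² = 6·22.0000

Σ|X[k]|² = N·Σ|x[n]|² = 6·22.0000 = 132.0000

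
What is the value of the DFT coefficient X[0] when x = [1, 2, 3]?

X[0] = Σ(n=0 to 2) x[n] · ω_3^0 = Σ x[n]
= (1) + (2) + (3)

X[0] = 6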